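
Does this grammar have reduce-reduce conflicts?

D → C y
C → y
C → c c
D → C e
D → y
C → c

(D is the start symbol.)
A reduce-reduce conflict occurs when an LR(0) state has two complete items [A → α .] and [B → β .] — both call for a reduction, and with no lookahead the parser cannot choose between them.

Augment with D' → D and build the canonical LR(0) collection (I0 = CLOSURE({[D' → . D]}), then GOTO on every symbol after a dot until no new states appear). It has 8 states:
  I0: { [C → . c c], [C → . c], [C → . y], [D → . C e], [D → . C y], [D → . y], [D' → . D] }  — shift
  I1: { [D → C . e], [D → C . y] }  — shift
  I2: { [D' → D .] }  — accept
  I3: { [C → c . c], [C → c .] }  — shift, reduce
  I4: { [C → y .], [D → y .] }  — 2 reduces
  I5: { [C → c c .] }  — reduce
  I6: { [D → C e .] }  — reduce
  I7: { [D → C y .] }  — reduce

I4 contains complete items [C → y .], [D → y .] — reduce-reduce conflict.

Answer: Yes — I4: [C → y .] vs [D → y .]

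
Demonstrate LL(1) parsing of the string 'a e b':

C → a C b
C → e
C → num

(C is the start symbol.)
LL(1) parsing maintains a stack (initially the start symbol over $) and the input. At each step: if the stack top is a terminal, match it against the current input token; if it is a non-terminal N, replace it with the RHS of M[N, lookahead] (the unique production whose predict set contains the lookahead).

Stack is shown with the top on the left.

Stack    Input    Action
------------------------
C $      a e b $  output C → a C b
a C b $  a e b $  match 'a'
C b $    e b $    output C → e
e b $    e b $    match 'e'
b $      b $      match 'b'
$        $        accept

The string is accepted.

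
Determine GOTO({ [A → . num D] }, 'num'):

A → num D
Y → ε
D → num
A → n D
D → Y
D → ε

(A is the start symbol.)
{ [A → num . D], [D → . Y], [D → . num], [D → .], [Y → .] }

GOTO(I, 'num') = CLOSURE({ [A → αX.β] : [A → α.Xβ] ∈ I, X = 'num' })

Items with dot before 'num', with the dot advanced:
  [A → . num D] → [A → num . D]
Closure of the advanced items:
  [A → num . D] has the dot before D: add [D → . num], [D → . Y], [D → .]
  [D → . Y] has the dot before Y: add [Y → .]

GOTO = { [A → num . D], [D → . Y], [D → . num], [D → .], [Y → .] }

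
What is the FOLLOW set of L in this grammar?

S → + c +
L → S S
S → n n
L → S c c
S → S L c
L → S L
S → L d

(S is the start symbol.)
To compute FOLLOW(L), find every occurrence of L on a right-hand side N → α L β: add FIRST(β) \ {ε}, and if β is empty or nullable also add FOLLOW(N). Iterate to a fixed point.

In S → S L c: L is followed by c, add FIRST(c) \ {ε} = { 'c' }
In L → S L: L is at the end; this adds FOLLOW(L) to itself — nothing new
In S → L d: L is followed by d, add FIRST(d) \ {ε} = { 'd' }

Taking the union: FOLLOW(L) = { 'c', 'd' }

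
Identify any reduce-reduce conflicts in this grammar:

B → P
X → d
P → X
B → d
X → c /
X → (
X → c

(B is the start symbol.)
Yes — I6: [B → d .] vs [X → d .]

Augment with B' → B and build the canonical LR(0) collection (I0 = CLOSURE({[B' → . B]}), then GOTO on every symbol after a dot until no new states appear). It has 8 states:
  I0: { [B → . P], [B → . d], [B' → . B], [P → . X], [X → . (], [X → . c /], [X → . c], [X → . d] }  — shift
  I1: { [X → ( .] }  — reduce
  I2: { [B' → B .] }  — accept
  I3: { [B → P .] }  — reduce
  I4: { [P → X .] }  — reduce
  I5: { [X → c . /], [X → c .] }  — shift, reduce
  I6: { [B → d .], [X → d .] }  — 2 reduces
  I7: { [X → c / .] }  — reduce

I6 contains complete items [B → d .], [X → d .] — reduce-reduce conflict.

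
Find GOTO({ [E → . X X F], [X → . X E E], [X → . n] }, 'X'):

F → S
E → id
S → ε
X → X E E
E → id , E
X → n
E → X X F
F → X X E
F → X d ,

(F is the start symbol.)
GOTO(I, 'X') = CLOSURE({ [A → αX.β] : [A → α.Xβ] ∈ I, X = 'X' })

Items with dot before 'X', with the dot advanced:
  [E → . X X F] → [E → X . X F]
  [X → . X E E] → [X → X . E E]
Closure of the advanced items:
  [E → X . X F] has the dot before X: add [X → . X E E], [X → . n]
  [X → X . E E] has the dot before E: add [E → . id], [E → . id , E], [E → . X X F]

GOTO = { [E → . X X F], [E → . id , E], [E → . id], [E → X . X F], [X → . X E E], [X → . n], [X → X . E E] }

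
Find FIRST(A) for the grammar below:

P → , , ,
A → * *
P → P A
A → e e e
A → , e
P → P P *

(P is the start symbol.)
{ '*', ',', 'e' }

From A → * *:
  - '*' is a terminal: add '*' and stop
From A → e e e:
  - e is a terminal: add 'e' and stop
From A → , e:
  - ',' is a terminal: add ',' and stop

Collecting: FIRST(A) = { '*', ',', 'e' }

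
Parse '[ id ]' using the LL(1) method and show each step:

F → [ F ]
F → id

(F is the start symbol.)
Stack is shown with the top on the left.

Stack    Input     Action
-------------------------
F $      [ id ] $  output F → [ F ]
[ F ] $  [ id ] $  match '['
F ] $    id ] $    output F → id
id ] $   id ] $    match 'id'
] $      ] $       match ']'
$        $         accept

The string is accepted.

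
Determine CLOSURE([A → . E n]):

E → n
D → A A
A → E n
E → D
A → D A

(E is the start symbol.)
{ [A → . D A], [A → . E n], [D → . A A], [E → . D], [E → . n] }

To compute CLOSURE, for each item [A → α.Bβ] where B is a non-terminal, add [B → .γ] for all productions B → γ; repeat for the newly added items until nothing changes.

Start with: [A → . E n]
  [A → . E n] has the dot before E: add [E → . n], [E → . D]
  [E → . D] has the dot before D: add [D → . A A]
  [D → . A A] has the dot before A: add [A → . D A]
No further items can be added.

CLOSURE = { [A → . D A], [A → . E n], [D → . A A], [E → . D], [E → . n] }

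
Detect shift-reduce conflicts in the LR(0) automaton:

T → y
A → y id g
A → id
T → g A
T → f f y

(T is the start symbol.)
A shift-reduce conflict occurs when an LR(0) state has both:
  - a complete (reduce) item [A → α .] (dot at the end), and
  - a shift item [B → β . c γ] (dot before a terminal).

Augment with T' → T and build the canonical LR(0) collection (I0 = CLOSURE({[T' → . T]}), then GOTO on every symbol after a dot until no new states appear). It has 12 states:
  I0: { [T → . f f y], [T → . g A], [T → . y], [T' → . T] }  — shift
  I1: { [T' → T .] }  — accept
  I2: { [T → f . f y] }  — shift
  I3: { [A → . id], [A → . y id g], [T → g . A] }  — shift
  I4: { [T → y .] }  — reduce
  I5: { [T → g A .] }  — reduce
  I6: { [A → id .] }  — reduce
  I7: { [A → y . id g] }  — shift
  I8: { [A → y id . g] }  — shift
  I9: { [A → y id g .] }  — reduce
  I10: { [T → f f . y] }  — shift
  I11: { [T → f f y .] }  — reduce

No state contains both a complete item and a shift item.

Answer: No shift-reduce conflicts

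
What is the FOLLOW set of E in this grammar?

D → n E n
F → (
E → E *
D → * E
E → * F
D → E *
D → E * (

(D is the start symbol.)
To compute FOLLOW(E), find every occurrence of E on a right-hand side N → α E β: add FIRST(β) \ {ε}, and if β is empty or nullable also add FOLLOW(N). Iterate to a fixed point.

In D → n E n: E is followed by n, add FIRST(n) \ {ε} = { 'n' }
In E → E *: E is followed by '*', add FIRST('*') \ {ε} = { '*' }
In D → * E: E is at the end, add FOLLOW(D)
In D → E *: E is followed by '*', add FIRST('*') \ {ε} = { '*' }
In D → E * (: E is followed by '*' '(', add FIRST('*' '(') \ {ε} = { '*' }

The FOLLOW sets referred to above (computed the same way, to a fixed point):
  FOLLOW(D) = { $ }

Taking the union: FOLLOW(E) = { $, '*', 'n' }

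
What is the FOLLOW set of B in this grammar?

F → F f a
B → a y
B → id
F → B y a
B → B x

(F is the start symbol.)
{ 'x', 'y' }

To compute FOLLOW(B), find every occurrence of B on a right-hand side N → α B β: add FIRST(β) \ {ε}, and if β is empty or nullable also add FOLLOW(N). Iterate to a fixed point.

In F → B y a: B is followed by y a, add FIRST(y a) \ {ε} = { 'y' }
In B → B x: B is followed by x, add FIRST(x) \ {ε} = { 'x' }

Taking the union: FOLLOW(B) = { 'x', 'y' }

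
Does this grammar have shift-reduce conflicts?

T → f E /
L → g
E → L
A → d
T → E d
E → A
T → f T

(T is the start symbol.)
Augment with T' → T and build the canonical LR(0) collection (I0 = CLOSURE({[T' → . T]}), then GOTO on every symbol after a dot until no new states appear). It has 12 states:
  I0: { [A → . d], [E → . A], [E → . L], [L → . g], [T → . E d], [T → . f E /], [T → . f T], [T' → . T] }  — shift
  I1: { [E → A .] }  — reduce
  I2: { [T → E . d] }  — shift
  I3: { [E → L .] }  — reduce
  I4: { [T' → T .] }  — accept
  I5: { [A → d .] }  — reduce
  I6: { [A → . d], [E → . A], [E → . L], [L → . g], [T → . E d], [T → . f E /], [T → . f T], [T → f . E /], [T → f . T] }  — shift
  I7: { [L → g .] }  — reduce
  I8: { [T → E . d], [T → f E . /] }  — shift
  I9: { [T → f T .] }  — reduce
  I10: { [T → f E / .] }  — reduce
  I11: { [T → E d .] }  — reduce

No state contains both a complete item and a shift item.

Answer: No shift-reduce conflicts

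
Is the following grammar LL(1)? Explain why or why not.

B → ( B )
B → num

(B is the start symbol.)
Yes, the grammar is LL(1).

A grammar is LL(1) if for each non-terminal N with multiple productions, the predict sets of those productions are pairwise disjoint, where PREDICT(N → α) = (FIRST(α) \ {ε}) ∪ (FOLLOW(N) if α ⇒* ε).

For B:
  PREDICT(B → '(' B ')') = { '(' }
  PREDICT(B → num) = { 'num' }

All predict sets are disjoint. The grammar IS LL(1).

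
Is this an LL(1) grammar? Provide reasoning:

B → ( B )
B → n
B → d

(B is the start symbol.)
For B:
  PREDICT(B → '(' B ')') = { '(' }
  PREDICT(B → n) = { 'n' }
  PREDICT(B → d) = { 'd' }

All predict sets are disjoint. The grammar IS LL(1).

Answer: Yes, the grammar is LL(1).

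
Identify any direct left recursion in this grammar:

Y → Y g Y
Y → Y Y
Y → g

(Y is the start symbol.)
Yes, Y is left-recursive

Y → Y g Y: LEFT RECURSIVE (starts with Y)
Y → Y Y: LEFT RECURSIVE (starts with Y)
Y → g: starts with g

The grammar has direct left recursion on: Y.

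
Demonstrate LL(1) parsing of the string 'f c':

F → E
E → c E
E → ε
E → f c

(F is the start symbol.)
LL(1) parsing maintains a stack (initially the start symbol over $) and the input. At each step: if the stack top is a terminal, match it against the current input token; if it is a non-terminal N, replace it with the RHS of M[N, lookahead] (the unique production whose predict set contains the lookahead).

Stack is shown with the top on the left.

Stack  Input  Action
--------------------
F $    f c $  output F → E
E $    f c $  output E → f c
f c $  f c $  match 'f'
c $    c $    match 'c'
$      $      accept

The string is accepted.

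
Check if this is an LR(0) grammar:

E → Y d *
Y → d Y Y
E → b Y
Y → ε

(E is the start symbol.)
No. Shift-reduce conflict between [Y → .] and [E → . b Y]

A grammar is LR(0) if no state in the canonical LR(0) collection has:
  - both a shift item (dot before a terminal) and a complete item (shift-reduce conflict), or
  - two or more complete items (reduce-reduce conflict; the accept item [E' → E .] counts as a complete item here).

Augment with E' → E and build the canonical LR(0) collection (I0 = CLOSURE({[E' → . E]}), then GOTO on every symbol after a dot until no new states appear). It has 10 states:
  I0: { [E → . Y d *], [E → . b Y], [E' → . E], [Y → . d Y Y], [Y → .] }  — shift, reduce
  I1: { [E' → E .] }  — accept
  I2: { [E → Y . d *] }  — shift
  I3: { [E → b . Y], [Y → . d Y Y], [Y → .] }  — shift, reduce
  I4: { [Y → . d Y Y], [Y → .], [Y → d . Y Y] }  — shift, reduce
  I5: { [Y → . d Y Y], [Y → .], [Y → d Y . Y] }  — shift, reduce
  I6: { [Y → d Y Y .] }  — reduce
  I7: { [E → b Y .] }  — reduce
  I8: { [E → Y d . *] }  — shift
  I9: { [E → Y d * .] }  — reduce

Conflict in state I0:
  Shift-reduce conflict between [Y → .] and [E → . b Y]
So the grammar is NOT LR(0).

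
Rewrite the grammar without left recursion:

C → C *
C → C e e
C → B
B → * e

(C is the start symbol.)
C is directly left-recursive. The standard transformation for
  A → A α₁ | ... | A α_m | β₁ | ... | β_n
is
  A  → β₁ A' | ... | β_n A'
  A' → α₁ A' | ... | α_m A' | ε

C → B becomes C → B C'
C → C * becomes C' → * C'
C → C e e becomes C' → e e C'
Add C' → ε

Productions for other non-terminals are unchanged:
  B → * e

Resulting grammar:
C → B C'
C' → * C'
C' → e e C'
C' → ε
B → * e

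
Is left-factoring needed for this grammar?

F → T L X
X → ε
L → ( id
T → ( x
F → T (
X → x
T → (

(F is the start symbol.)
Yes, F has productions with common prefix 'T'; T has productions with common prefix '('

Left-factoring is needed when two productions for the same non-terminal
share a common prefix on the right-hand side.

Productions for F:
  F → T L X
  F → T (
Productions for X:
  X → ε
  X → x
Productions for T:
  T → ( x
  T → (

Found common prefix 'T' in productions for F
Found common prefix '(' in productions for T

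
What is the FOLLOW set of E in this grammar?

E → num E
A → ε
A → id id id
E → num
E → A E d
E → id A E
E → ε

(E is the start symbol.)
To compute FOLLOW(E), find every occurrence of E on a right-hand side N → α E β: add FIRST(β) \ {ε}, and if β is empty or nullable also add FOLLOW(N). Iterate to a fixed point.

E is the start symbol, so $ ∈ FOLLOW(E).
In E → num E: E is at the end; this adds FOLLOW(E) to itself — nothing new
In E → A E d: E is followed by d, add FIRST(d) \ {ε} = { 'd' }
In E → id A E: E is at the end; this adds FOLLOW(E) to itself — nothing new

Taking the union: FOLLOW(E) = { $, 'd' }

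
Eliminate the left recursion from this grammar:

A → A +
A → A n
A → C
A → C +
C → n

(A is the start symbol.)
A is directly left-recursive. The standard transformation for
  A → A α₁ | ... | A α_m | β₁ | ... | β_n
is
  A  → β₁ A' | ... | β_n A'
  A' → α₁ A' | ... | α_m A' | ε

A → C becomes A → C A'
A → C + becomes A → C + A'
A → A + becomes A' → + A'
A → A n becomes A' → n A'
Add A' → ε

Productions for other non-terminals are unchanged:
  C → n

Resulting grammar:
A → C A'
A → C + A'
A' → + A'
A' → n A'
A' → ε
C → n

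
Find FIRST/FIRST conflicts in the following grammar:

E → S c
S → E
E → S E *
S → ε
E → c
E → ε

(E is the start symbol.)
A FIRST/FIRST conflict occurs when two productions N → α and N → β for the same non-terminal have FIRST(α) ∩ FIRST(β) ≠ ∅ (with ε ∈ FIRST of a nullable right-hand side, so two nullable alternatives also conflict).

FIRST sets of the non-terminals at (or reachable through a nullable prefix from) the front of some alternative:
  FIRST(S) = { '*', 'c', ε }
  FIRST(E) = { '*', 'c', ε }

Productions for E:
  E → S c: FIRST = { '*', 'c' }
  E → S E *: FIRST = { '*', 'c' }
  E → c: FIRST = { 'c' }
  E → ε: FIRST = { ε }
Productions for S:
  S → E: FIRST = { '*', 'c', ε }
  S → ε: FIRST = { ε }

Conflict for E: E → S c and E → S E *
  Overlap: { '*', 'c' }
Conflict for E: E → S c and E → c
  Overlap: { 'c' }
Conflict for E: E → S E * and E → c
  Overlap: { 'c' }
Conflict for S: S → E and S → ε
  Overlap: { ε }

Answer: Yes. E → S c / E → S E '*' on { '*', 'c' }; E → S c / E → c on { 'c' }; E → S E '*' / E → c on { 'c' }; S → E / S → ε on { ε }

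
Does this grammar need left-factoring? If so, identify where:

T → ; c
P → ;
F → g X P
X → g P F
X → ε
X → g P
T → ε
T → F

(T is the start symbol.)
Left-factoring is needed when two productions for the same non-terminal
share a common prefix on the right-hand side.

Productions for T:
  T → ; c
  T → ε
  T → F
Productions for X:
  X → g P F
  X → ε
  X → g P

Found common prefix 'g P' in productions for X

Answer: Yes, X has productions with common prefix 'g P'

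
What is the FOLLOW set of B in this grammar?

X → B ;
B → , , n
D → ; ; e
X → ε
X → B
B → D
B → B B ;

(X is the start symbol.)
{ $, ',', ';' }

To compute FOLLOW(B), find every occurrence of B on a right-hand side N → α B β: add FIRST(β) \ {ε}, and if β is empty or nullable also add FOLLOW(N). Iterate to a fixed point.

In X → B ;: B is followed by ';', add FIRST(';') \ {ε} = { ';' }
In X → B: B is at the end, add FOLLOW(X)
In B → B B ;: B is followed by B ';', add FIRST(B ';') \ {ε} = { ',', ';' }
In B → B B ;: B is followed by ';', add FIRST(';') \ {ε} = { ';' }

The FOLLOW sets referred to above (computed the same way, to a fixed point):
  FOLLOW(X) = { $ }

Taking the union: FOLLOW(B) = { $, ',', ';' }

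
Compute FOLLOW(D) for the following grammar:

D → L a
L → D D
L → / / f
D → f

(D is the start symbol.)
{ $, '/', 'a', 'f' }

To compute FOLLOW(D), find every occurrence of D on a right-hand side N → α D β: add FIRST(β) \ {ε}, and if β is empty or nullable also add FOLLOW(N). Iterate to a fixed point.

D is the start symbol, so $ ∈ FOLLOW(D).
In L → D D: D is followed by D, add FIRST(D) \ {ε} = { '/', 'f' }
In L → D D: D is at the end, add FOLLOW(L)

The FOLLOW sets referred to above (computed the same way, to a fixed point):
  FOLLOW(L) = { 'a' }

Taking the union: FOLLOW(D) = { $, '/', 'a', 'f' }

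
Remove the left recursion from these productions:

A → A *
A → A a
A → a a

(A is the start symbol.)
A → a a A'
A' → * A'
A' → a A'
A' → ε

A is directly left-recursive. The standard transformation for
  A → A α₁ | ... | A α_m | β₁ | ... | β_n
is
  A  → β₁ A' | ... | β_n A'
  A' → α₁ A' | ... | α_m A' | ε

A → a a becomes A → a a A'
A → A * becomes A' → * A'
A → A a becomes A' → a A'
Add A' → ε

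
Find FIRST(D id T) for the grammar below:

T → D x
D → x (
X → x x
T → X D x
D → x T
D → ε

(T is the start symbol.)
{ 'id', 'x' }

FIRST sets of the non-terminals involved (from the grammar, by fixed-point iteration):
  FIRST(D) = { 'x', ε }

To compute FIRST(D id T), process the symbols left to right:
Symbol D is a non-terminal. Add FIRST(D) \ {ε} = { 'x' }
D is nullable (ε ∈ FIRST(D)), continue to the next symbol.
Symbol id is a terminal. Add 'id' and stop.
FIRST(D id T) = { 'id', 'x' }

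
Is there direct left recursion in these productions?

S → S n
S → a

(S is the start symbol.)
Yes, S is left-recursive

S → S n: LEFT RECURSIVE (starts with S)
S → a: starts with a

The grammar has direct left recursion on: S.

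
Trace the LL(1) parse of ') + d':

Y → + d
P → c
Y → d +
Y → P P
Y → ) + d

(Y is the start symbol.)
Stack is shown with the top on the left.

Stack    Input    Action
------------------------
Y $      ) + d $  output Y → ) + d
) + d $  ) + d $  match ')'
+ d $    + d $    match '+'
d $      d $      match 'd'
$        $        accept

The string is accepted.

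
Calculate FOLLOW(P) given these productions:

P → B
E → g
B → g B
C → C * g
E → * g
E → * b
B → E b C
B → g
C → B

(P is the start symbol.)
{ $ }

P is the start symbol, so $ ∈ FOLLOW(P).
P does not occur on any right-hand side.

Taking the union: FOLLOW(P) = { $ }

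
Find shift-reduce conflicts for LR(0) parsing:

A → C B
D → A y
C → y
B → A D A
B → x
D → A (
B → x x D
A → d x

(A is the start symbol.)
Yes — I8: [B → x .] vs [B → x . x D]

A shift-reduce conflict occurs when an LR(0) state has both:
  - a complete (reduce) item [A → α .] (dot at the end), and
  - a shift item [B → β . c γ] (dot before a terminal).

Augment with A' → A and build the canonical LR(0) collection (I0 = CLOSURE({[A' → . A]}), then GOTO on every symbol after a dot until no new states appear). It has 16 states:
  I0: { [A → . C B], [A → . d x], [A' → . A], [C → . y] }  — shift
  I1: { [A' → A .] }  — accept
  I2: { [A → . C B], [A → . d x], [A → C . B], [B → . A D A], [B → . x x D], [B → . x], [C → . y] }  — shift
  I3: { [A → d . x] }  — shift
  I4: { [C → y .] }  — reduce
  I5: { [A → d x .] }  — reduce
  I6: { [A → . C B], [A → . d x], [B → A . D A], [C → . y], [D → . A (], [D → . A y] }  — shift
  I7: { [A → C B .] }  — reduce
  I8: { [B → x . x D], [B → x .] }  — shift, reduce
  I9: { [A → . C B], [A → . d x], [B → x x . D], [C → . y], [D → . A (], [D → . A y] }  — shift
  I10: { [D → A . (], [D → A . y] }  — shift
  I11: { [B → x x D .] }  — reduce
  I12: { [D → A ( .] }  — reduce
  I13: { [D → A y .] }  — reduce
  I14: { [A → . C B], [A → . d x], [B → A D . A], [C → . y] }  — shift
  I15: { [B → A D A .] }  — reduce

I8 contains reduce item [B → x .] and shift item [B → x . x D] — shift-reduce conflict.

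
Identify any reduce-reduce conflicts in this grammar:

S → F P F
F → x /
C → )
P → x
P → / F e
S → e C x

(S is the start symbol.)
No reduce-reduce conflicts

A reduce-reduce conflict occurs when an LR(0) state has two complete items [A → α .] and [B → β .] — both call for a reduction, and with no lookahead the parser cannot choose between them.

Augment with S' → S and build the canonical LR(0) collection (I0 = CLOSURE({[S' → . S]}), then GOTO on every symbol after a dot until no new states appear). It has 15 states:
  I0: { [F → . x /], [S → . F P F], [S → . e C x], [S' → . S] }  — shift
  I1: { [P → . / F e], [P → . x], [S → F . P F] }  — shift
  I2: { [S' → S .] }  — accept
  I3: { [C → . )], [S → e . C x] }  — shift
  I4: { [F → x . /] }  — shift
  I5: { [F → x / .] }  — reduce
  I6: { [C → ) .] }  — reduce
  I7: { [S → e C . x] }  — shift
  I8: { [S → e C x .] }  — reduce
  I9: { [F → . x /], [P → / . F e] }  — shift
  I10: { [F → . x /], [S → F P . F] }  — shift
  I11: { [P → x .] }  — reduce
  I12: { [S → F P F .] }  — reduce
  I13: { [P → / F . e] }  — shift
  I14: { [P → / F e .] }  — reduce

No state contains more than one complete item.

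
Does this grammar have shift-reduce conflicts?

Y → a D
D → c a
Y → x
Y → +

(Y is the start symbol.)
No shift-reduce conflicts

Augment with Y' → Y and build the canonical LR(0) collection (I0 = CLOSURE({[Y' → . Y]}), then GOTO on every symbol after a dot until no new states appear). It has 8 states:
  I0: { [Y → . +], [Y → . a D], [Y → . x], [Y' → . Y] }  — shift
  I1: { [Y → + .] }  — reduce
  I2: { [Y' → Y .] }  — accept
  I3: { [D → . c a], [Y → a . D] }  — shift
  I4: { [Y → x .] }  — reduce
  I5: { [Y → a D .] }  — reduce
  I6: { [D → c . a] }  — shift
  I7: { [D → c a .] }  — reduce

No state contains both a complete item and a shift item.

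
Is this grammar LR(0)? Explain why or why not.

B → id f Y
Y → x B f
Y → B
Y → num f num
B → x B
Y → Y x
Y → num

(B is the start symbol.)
Augment with B' → B and build the canonical LR(0) collection (I0 = CLOSURE({[B' → . B]}), then GOTO on every symbol after a dot until no new states appear). It has 15 states:
  I0: { [B → . id f Y], [B → . x B], [B' → . B] }  — shift
  I1: { [B' → B .] }  — accept
  I2: { [B → id . f Y] }  — shift
  I3: { [B → . id f Y], [B → . x B], [B → x . B] }  — shift
  I4: { [B → x B .] }  — reduce
  I5: { [B → . id f Y], [B → . x B], [B → id f . Y], [Y → . B], [Y → . Y x], [Y → . num f num], [Y → . num], [Y → . x B f] }  — shift
  I6: { [Y → B .] }  — reduce
  I7: { [B → id f Y .], [Y → Y . x] }  — shift, reduce
  I8: { [Y → num . f num], [Y → num .] }  — shift, reduce
  I9: { [B → . id f Y], [B → . x B], [B → x . B], [Y → x . B f] }  — shift
  I10: { [B → x B .], [Y → x B . f] }  — shift, reduce
  I11: { [Y → x B f .] }  — reduce
  I12: { [Y → num f . num] }  — shift
  I13: { [Y → num f num .] }  — reduce
  I14: { [Y → Y x .] }  — reduce

Conflict in state I7:
  Shift-reduce conflict between [B → id f Y .] and [Y → Y . x]
So the grammar is NOT LR(0).

Answer: No. Shift-reduce conflict between [B → id f Y .] and [Y → Y . x]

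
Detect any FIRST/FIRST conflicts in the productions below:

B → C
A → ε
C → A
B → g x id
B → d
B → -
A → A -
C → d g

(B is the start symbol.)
FIRST sets of the non-terminals at (or reachable through a nullable prefix from) the front of some alternative:
  FIRST(C) = { '-', 'd', ε }
  FIRST(A) = { '-', ε }

Productions for B:
  B → C: FIRST = { '-', 'd', ε }
  B → g x id: FIRST = { 'g' }
  B → d: FIRST = { 'd' }
  B → -: FIRST = { '-' }
Productions for A:
  A → ε: FIRST = { ε }
  A → A -: FIRST = { '-' }
Productions for C:
  C → A: FIRST = { '-', ε }
  C → d g: FIRST = { 'd' }

Conflict for B: B → C and B → d
  Overlap: { 'd' }
Conflict for B: B → C and B → -
  Overlap: { '-' }

Answer: Yes. B → C / B → d on { 'd' }; B → C / B → '-' on { '-' }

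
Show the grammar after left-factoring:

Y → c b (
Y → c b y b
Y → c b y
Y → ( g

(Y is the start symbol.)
Left-factoring transforms A → αβ₁ | αβ₂ into A → αA' and A' → β₁ | β₂
(α is the longest common prefix among the alternatives). Repeat until
no nonterminal has two alternatives with a common prefix.

Round 1: Y has alternatives sharing prefix 'c b'. Introduce Y': Y → c b Y'
  Add: Y' → (
  Add: Y' → y b
  Add: Y' → y

Round 2: Y' has alternatives sharing prefix 'y'. Introduce Y'': Y' → y Y''
  Add: Y'' → b
  Add: Y'' → ε

No remaining common prefixes — done.

Resulting grammar:
Y → c b Y'
Y' → (
Y' → y Y''
Y'' → b
Y'' → ε
Y → ( g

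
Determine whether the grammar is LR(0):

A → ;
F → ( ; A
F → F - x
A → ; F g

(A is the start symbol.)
A grammar is LR(0) if no state in the canonical LR(0) collection has:
  - both a shift item (dot before a terminal) and a complete item (shift-reduce conflict), or
  - two or more complete items (reduce-reduce conflict; the accept item [A' → A .] counts as a complete item here).

Augment with A' → A and build the canonical LR(0) collection (I0 = CLOSURE({[A' → . A]}), then GOTO on every symbol after a dot until no new states appear). It has 10 states:
  I0: { [A → . ; F g], [A → . ;], [A' → . A] }  — shift
  I1: { [A → ; . F g], [A → ; .], [F → . ( ; A], [F → . F - x] }  — shift, reduce
  I2: { [A' → A .] }  — accept
  I3: { [F → ( . ; A] }  — shift
  I4: { [A → ; F . g], [F → F . - x] }  — shift
  I5: { [F → F - . x] }  — shift
  I6: { [A → ; F g .] }  — reduce
  I7: { [F → F - x .] }  — reduce
  I8: { [A → . ; F g], [A → . ;], [F → ( ; . A] }  — shift
  I9: { [F → ( ; A .] }  — reduce

Conflict in state I1:
  Shift-reduce conflict between [A → ; .] and [F → . ( ; A]
So the grammar is NOT LR(0).

Answer: No. Shift-reduce conflict between [A → ; .] and [F → . ( ; A]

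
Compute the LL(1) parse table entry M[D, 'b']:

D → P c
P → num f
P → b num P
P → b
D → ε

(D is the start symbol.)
To find M[D, 'b'], we find productions for D where 'b' is in the predict set (PREDICT(N → α) = (FIRST(α) \ {ε}) ∪ (FOLLOW(N) if α ⇒* ε)).

Relevant sets:
  FIRST(P) = { 'b', 'num' }
  FOLLOW(D) = { $ }

D → P c: PREDICT = { 'b', 'num' }
  'b' is in predict set, so this production goes in M[D, 'b']
D → ε: PREDICT = { $ }

M[D, 'b'] = D → P c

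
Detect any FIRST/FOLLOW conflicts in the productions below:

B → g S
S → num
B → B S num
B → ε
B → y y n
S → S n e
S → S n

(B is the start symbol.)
A FIRST/FOLLOW conflict occurs when a non-terminal N has a nullable alternative N → β (β ⇒* ε) and another alternative N → α with FIRST(α) ∩ FOLLOW(N) ≠ ∅: on such a lookahead the parser cannot decide between expanding α and letting N vanish via β.

Nullable non-terminals: B.
FIRST sets used below: FIRST(B) = { 'g', 'num', 'y', ε }, FIRST(S) = { 'num' }

B: nullable alternative(s) B → ε; FOLLOW(B) = { $, 'num' }
  B → g S: FIRST \ {ε} = { 'g' } — disjoint from FOLLOW(B)
  B → B S num: FIRST \ {ε} = { 'g', 'num', 'y' } — overlaps FOLLOW(B) on { 'num' }: CONFLICT
  B → ε: FIRST \ {ε} = { } — this is the only nullable alternative, skip
  B → y y n: FIRST \ {ε} = { 'y' } — disjoint from FOLLOW(B)

S has no nullable alternative, so no FIRST/FOLLOW check is needed there.

So the grammar has 1 FIRST/FOLLOW conflict (marked CONFLICT above).

Answer: Yes. B → B S num with FOLLOW(B) on { 'num' }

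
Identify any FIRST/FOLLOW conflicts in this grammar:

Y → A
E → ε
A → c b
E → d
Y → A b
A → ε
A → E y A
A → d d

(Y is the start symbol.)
A FIRST/FOLLOW conflict occurs when a non-terminal N has a nullable alternative N → β (β ⇒* ε) and another alternative N → α with FIRST(α) ∩ FOLLOW(N) ≠ ∅: on such a lookahead the parser cannot decide between expanding α and letting N vanish via β.

Nullable non-terminals: A, E, Y.
FIRST sets used below: FIRST(E) = { 'd', ε }, FIRST(A) = { 'c', 'd', 'y', ε }

A: nullable alternative(s) A → ε; FOLLOW(A) = { $, 'b' }
  A → c b: FIRST \ {ε} = { 'c' } — disjoint from FOLLOW(A)
  A → ε: FIRST \ {ε} = { } — this is the only nullable alternative, skip
  A → E y A: FIRST \ {ε} = { 'd', 'y' } — disjoint from FOLLOW(A)
  A → d d: FIRST \ {ε} = { 'd' } — disjoint from FOLLOW(A)

E: nullable alternative(s) E → ε; FOLLOW(E) = { 'y' }
  E → ε: FIRST \ {ε} = { } — this is the only nullable alternative, skip
  E → d: FIRST \ {ε} = { 'd' } — disjoint from FOLLOW(E)

Y: nullable alternative(s) Y → A; FOLLOW(Y) = { $ }
  Y → A: FIRST \ {ε} = { 'c', 'd', 'y' } — this is the only nullable alternative, skip
  Y → A b: FIRST \ {ε} = { 'b', 'c', 'd', 'y' } — disjoint from FOLLOW(Y)

No FIRST/FOLLOW conflicts found.

Answer: No FIRST/FOLLOW conflicts.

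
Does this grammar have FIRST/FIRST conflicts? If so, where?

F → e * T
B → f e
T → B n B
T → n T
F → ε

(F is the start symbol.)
FIRST sets of the non-terminals at (or reachable through a nullable prefix from) the front of some alternative:
  FIRST(B) = { 'f' }

Productions for F:
  F → e * T: FIRST = { 'e' }
  F → ε: FIRST = { ε }
Productions for T:
  T → B n B: FIRST = { 'f' }
  T → n T: FIRST = { 'n' }
B has only one production, so no FIRST/FIRST conflict is possible there.

All alternatives of each non-terminal have pairwise disjoint FIRST sets.

Answer: No FIRST/FIRST conflicts.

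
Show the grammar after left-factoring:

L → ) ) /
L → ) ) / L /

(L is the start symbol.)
L → ) ) / L'
L' → ε
L' → L /

Left-factoring transforms A → αβ₁ | αβ₂ into A → αA' and A' → β₁ | β₂
(α is the longest common prefix among the alternatives). Repeat until
no nonterminal has two alternatives with a common prefix.

Round 1: L has alternatives sharing prefix ') ) /'. Introduce L': L → ) ) / L'
  Add: L' → ε
  Add: L' → L /

No remaining common prefixes — done.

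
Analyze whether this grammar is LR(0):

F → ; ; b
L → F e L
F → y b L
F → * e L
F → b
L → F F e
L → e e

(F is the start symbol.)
A grammar is LR(0) if no state in the canonical LR(0) collection has:
  - both a shift item (dot before a terminal) and a complete item (shift-reduce conflict), or
  - two or more complete items (reduce-reduce conflict; the accept item [F' → F .] counts as a complete item here).

Augment with F' → F and build the canonical LR(0) collection (I0 = CLOSURE({[F' → . F]}), then GOTO on every symbol after a dot until no new states appear). It has 19 states:
  I0: { [F → . * e L], [F → . ; ; b], [F → . b], [F → . y b L], [F' → . F] }  — shift
  I1: { [F → * . e L] }  — shift
  I2: { [F → ; . ; b] }  — shift
  I3: { [F' → F .] }  — accept
  I4: { [F → b .] }  — reduce
  I5: { [F → y . b L] }  — shift
  I6: { [F → . * e L], [F → . ; ; b], [F → . b], [F → . y b L], [F → y b . L], [L → . F F e], [L → . F e L], [L → . e e] }  — shift
  I7: { [F → . * e L], [F → . ; ; b], [F → . b], [F → . y b L], [L → F . F e], [L → F . e L] }  — shift
  I8: { [F → y b L .] }  — reduce
  I9: { [L → e . e] }  — shift
  I10: { [L → e e .] }  — reduce
  I11: { [L → F F . e] }  — shift
  I12: { [F → . * e L], [F → . ; ; b], [F → . b], [F → . y b L], [L → . F F e], [L → . F e L], [L → . e e], [L → F e . L] }  — shift
  I13: { [L → F e L .] }  — reduce
  I14: { [L → F F e .] }  — reduce
  I15: { [F → ; ; . b] }  — shift
  I16: { [F → ; ; b .] }  — reduce
  I17: { [F → * e . L], [F → . * e L], [F → . ; ; b], [F → . b], [F → . y b L], [L → . F F e], [L → . F e L], [L → . e e] }  — shift
  I18: { [F → * e L .] }  — reduce

Every state is either a pure shift/goto state or contains exactly one complete item and nothing to shift — no conflicts. The grammar is LR(0).

Answer: Yes, the grammar is LR(0)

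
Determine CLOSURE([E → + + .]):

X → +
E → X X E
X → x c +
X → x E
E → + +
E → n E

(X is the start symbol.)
To compute CLOSURE, for each item [A → α.Bβ] where B is a non-terminal, add [B → .γ] for all productions B → γ; repeat for the newly added items until nothing changes.

Start with: [E → + + .]
The dot is at the end, so nothing is added.

CLOSURE = { [E → + + .] }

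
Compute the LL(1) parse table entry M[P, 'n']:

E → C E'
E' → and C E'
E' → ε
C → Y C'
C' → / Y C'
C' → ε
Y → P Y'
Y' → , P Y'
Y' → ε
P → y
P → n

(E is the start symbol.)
P → n

To find M[P, 'n'], we find productions for P where 'n' is in the predict set (PREDICT(N → α) = (FIRST(α) \ {ε}) ∪ (FOLLOW(N) if α ⇒* ε)).

P → y: PREDICT = { 'y' }
P → n: PREDICT = { 'n' }
  'n' is in predict set, so this production goes in M[P, 'n']

M[P, 'n'] = P → n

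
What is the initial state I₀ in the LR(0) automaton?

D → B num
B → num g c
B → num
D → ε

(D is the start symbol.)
{ [B → . num g c], [B → . num], [D → . B num], [D → .], [D' → . D] }

First, augment the grammar with D' → D
I₀ = CLOSURE({ [D' → . D] }):
  [D' → . D] has the dot before D: add [D → . B num], [D → .]
  [D → . B num] has the dot before B: add [B → . num g c], [B → . num]
No further items can be added.

I₀ = { [B → . num g c], [B → . num], [D → . B num], [D → .], [D' → . D] }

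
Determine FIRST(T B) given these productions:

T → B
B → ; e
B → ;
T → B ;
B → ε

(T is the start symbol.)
FIRST sets of the non-terminals involved (from the grammar, by fixed-point iteration):
  FIRST(T) = { ';', ε }
  FIRST(B) = { ';', ε }

To compute FIRST(T B), process the symbols left to right:
Symbol T is a non-terminal. Add FIRST(T) \ {ε} = { ';' }
T is nullable (ε ∈ FIRST(T)), continue to the next symbol.
Symbol B is a non-terminal. Add FIRST(B) \ {ε} = { ';' }
B is nullable (ε ∈ FIRST(B)), continue to the next symbol.
All symbols are nullable, so ε is in the result.
FIRST(T B) = { ';', ε }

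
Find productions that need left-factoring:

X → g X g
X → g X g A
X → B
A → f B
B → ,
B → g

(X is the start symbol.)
Left-factoring is needed when two productions for the same non-terminal
share a common prefix on the right-hand side.

Productions for X:
  X → g X g
  X → g X g A
  X → B
Productions for B:
  B → ,
  B → g

Found common prefix 'g X g' in productions for X

Answer: Yes, X has productions with common prefix 'g X g'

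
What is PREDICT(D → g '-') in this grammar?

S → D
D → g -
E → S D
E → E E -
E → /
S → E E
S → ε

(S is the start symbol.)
PREDICT(D → g '-') = (FIRST(RHS) \ {ε}) ∪ (FOLLOW(D) if ε ∈ FIRST(RHS), i.e. RHS ⇒* ε)
FIRST(g '-') = { 'g' }
ε ∉ FIRST(g '-'), so FOLLOW(D) is not added.
PREDICT(D → g '-') = { 'g' }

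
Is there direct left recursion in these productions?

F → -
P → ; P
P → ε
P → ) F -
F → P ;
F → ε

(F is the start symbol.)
No direct left recursion

F → -: starts with '-'
P → ; P: starts with ';'
P → ε: starts with ε
P → ) F -: starts with ')'
F → P ;: starts with P
F → ε: starts with ε

No direct left recursion found.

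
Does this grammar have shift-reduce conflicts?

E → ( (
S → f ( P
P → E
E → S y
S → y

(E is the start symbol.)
No shift-reduce conflicts

A shift-reduce conflict occurs when an LR(0) state has both:
  - a complete (reduce) item [A → α .] (dot at the end), and
  - a shift item [B → β . c γ] (dot before a terminal).

Augment with E' → E and build the canonical LR(0) collection (I0 = CLOSURE({[E' → . E]}), then GOTO on every symbol after a dot until no new states appear). It has 11 states:
  I0: { [E → . ( (], [E → . S y], [E' → . E], [S → . f ( P], [S → . y] }  — shift
  I1: { [E → ( . (] }  — shift
  I2: { [E' → E .] }  — accept
  I3: { [E → S . y] }  — shift
  I4: { [S → f . ( P] }  — shift
  I5: { [S → y .] }  — reduce
  I6: { [E → . ( (], [E → . S y], [P → . E], [S → . f ( P], [S → . y], [S → f ( . P] }  — shift
  I7: { [P → E .] }  — reduce
  I8: { [S → f ( P .] }  — reduce
  I9: { [E → S y .] }  — reduce
  I10: { [E → ( ( .] }  — reduce

No state contains both a complete item and a shift item.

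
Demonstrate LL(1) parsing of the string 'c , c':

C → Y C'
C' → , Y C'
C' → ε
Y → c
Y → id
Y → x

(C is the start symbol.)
Stack is shown with the top on the left.

Stack     Input    Action
-------------------------
C $       c , c $  output C → Y C'
Y C' $    c , c $  output Y → c
c C' $    c , c $  match 'c'
C' $      , c $    output C' → , Y C'
, Y C' $  , c $    match ','
Y C' $    c $      output Y → c
c C' $    c $      match 'c'
C' $      $        output C' → ε
$         $        accept

The string is accepted.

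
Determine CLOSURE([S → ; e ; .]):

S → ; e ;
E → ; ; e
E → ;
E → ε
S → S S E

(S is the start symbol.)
{ [S → ; e ; .] }

To compute CLOSURE, for each item [A → α.Bβ] where B is a non-terminal, add [B → .γ] for all productions B → γ; repeat for the newly added items until nothing changes.

Start with: [S → ; e ; .]
The dot is at the end, so nothing is added.

CLOSURE = { [S → ; e ; .] }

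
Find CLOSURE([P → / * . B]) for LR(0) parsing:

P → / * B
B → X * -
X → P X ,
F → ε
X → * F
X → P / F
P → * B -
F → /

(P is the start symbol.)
To compute CLOSURE, for each item [A → α.Bβ] where B is a non-terminal, add [B → .γ] for all productions B → γ; repeat for the newly added items until nothing changes.

Start with: [P → / * . B]
  [P → / * . B] has the dot before B: add [B → . X * -]
  [B → . X * -] has the dot before X: add [X → . P X ,], [X → . * F], [X → . P / F]
  [X → . P X ,] has the dot before P: add [P → . / * B], [P → . * B -]
No further items can be added.

CLOSURE = { [B → . X * -], [P → . * B -], [P → . / * B], [P → / * . B], [X → . * F], [X → . P / F], [X → . P X ,] }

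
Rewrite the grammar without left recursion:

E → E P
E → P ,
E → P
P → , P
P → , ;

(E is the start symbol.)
E → P , E'
E → P E'
E' → P E'
E' → ε
P → , P
P → , ;

E is directly left-recursive. The standard transformation for
  A → A α₁ | ... | A α_m | β₁ | ... | β_n
is
  A  → β₁ A' | ... | β_n A'
  A' → α₁ A' | ... | α_m A' | ε

E → P , becomes E → P , E'
E → P becomes E → P E'
E → E P becomes E' → P E'
Add E' → ε

Productions for other non-terminals are unchanged:
  P → , P
  P → , ;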